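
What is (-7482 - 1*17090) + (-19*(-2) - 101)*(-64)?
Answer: -20540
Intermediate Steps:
(-7482 - 1*17090) + (-19*(-2) - 101)*(-64) = (-7482 - 17090) + (38 - 101)*(-64) = -24572 - 63*(-64) = -24572 + 4032 = -20540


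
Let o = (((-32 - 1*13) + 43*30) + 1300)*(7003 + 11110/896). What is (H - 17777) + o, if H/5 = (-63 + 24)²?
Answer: 7994120899/448 ≈ 1.7844e+7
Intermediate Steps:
H = 7605 (H = 5*(-63 + 24)² = 5*(-39)² = 5*1521 = 7605)
o = 7998677955/448 (o = (((-32 - 13) + 1290) + 1300)*(7003 + 11110*(1/896)) = ((-45 + 1290) + 1300)*(7003 + 5555/448) = (1245 + 1300)*(3142899/448) = 2545*(3142899/448) = 7998677955/448 ≈ 1.7854e+7)
(H - 17777) + o = (7605 - 17777) + 7998677955/448 = -10172 + 7998677955/448 = 7994120899/448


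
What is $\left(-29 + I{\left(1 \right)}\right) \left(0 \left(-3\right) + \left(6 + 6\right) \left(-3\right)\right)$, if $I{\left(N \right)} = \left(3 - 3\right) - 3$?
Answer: $1152$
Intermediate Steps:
$I{\left(N \right)} = -3$ ($I{\left(N \right)} = 0 - 3 = -3$)
$\left(-29 + I{\left(1 \right)}\right) \left(0 \left(-3\right) + \left(6 + 6\right) \left(-3\right)\right) = \left(-29 - 3\right) \left(0 \left(-3\right) + \left(6 + 6\right) \left(-3\right)\right) = - 32 \left(0 + 12 \left(-3\right)\right) = - 32 \left(0 - 36\right) = \left(-32\right) \left(-36\right) = 1152$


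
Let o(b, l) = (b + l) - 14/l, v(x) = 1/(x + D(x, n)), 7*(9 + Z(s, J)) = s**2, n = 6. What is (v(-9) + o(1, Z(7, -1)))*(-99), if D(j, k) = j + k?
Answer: -2343/4 ≈ -585.75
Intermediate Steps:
Z(s, J) = -9 + s**2/7
v(x) = 1/(6 + 2*x) (v(x) = 1/(x + (x + 6)) = 1/(x + (6 + x)) = 1/(6 + 2*x))
o(b, l) = b + l - 14/l
(v(-9) + o(1, Z(7, -1)))*(-99) = (1/(2*(3 - 9)) + (1 + (-9 + (1/7)*7**2) - 14/(-9 + (1/7)*7**2)))*(-99) = ((1/2)/(-6) + (1 + (-9 + (1/7)*49) - 14/(-9 + (1/7)*49)))*(-99) = ((1/2)*(-1/6) + (1 + (-9 + 7) - 14/(-9 + 7)))*(-99) = (-1/12 + (1 - 2 - 14/(-2)))*(-99) = (-1/12 + (1 - 2 - 14*(-1/2)))*(-99) = (-1/12 + (1 - 2 + 7))*(-99) = (-1/12 + 6)*(-99) = (71/12)*(-99) = -2343/4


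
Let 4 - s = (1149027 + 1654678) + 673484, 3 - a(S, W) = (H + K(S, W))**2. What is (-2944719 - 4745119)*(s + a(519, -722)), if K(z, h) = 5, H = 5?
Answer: 26739735260316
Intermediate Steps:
a(S, W) = -97 (a(S, W) = 3 - (5 + 5)**2 = 3 - 1*10**2 = 3 - 1*100 = 3 - 100 = -97)
s = -3477185 (s = 4 - ((1149027 + 1654678) + 673484) = 4 - (2803705 + 673484) = 4 - 1*3477189 = 4 - 3477189 = -3477185)
(-2944719 - 4745119)*(s + a(519, -722)) = (-2944719 - 4745119)*(-3477185 - 97) = -7689838*(-3477282) = 26739735260316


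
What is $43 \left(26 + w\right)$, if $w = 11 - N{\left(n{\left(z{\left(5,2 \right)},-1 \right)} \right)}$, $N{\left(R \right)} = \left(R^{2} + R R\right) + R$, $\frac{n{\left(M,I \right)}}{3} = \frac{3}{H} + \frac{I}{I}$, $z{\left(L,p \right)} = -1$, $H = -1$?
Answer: $-1247$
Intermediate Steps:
$n{\left(M,I \right)} = -6$ ($n{\left(M,I \right)} = 3 \left(\frac{3}{-1} + \frac{I}{I}\right) = 3 \left(3 \left(-1\right) + 1\right) = 3 \left(-3 + 1\right) = 3 \left(-2\right) = -6$)
$N{\left(R \right)} = R + 2 R^{2}$ ($N{\left(R \right)} = \left(R^{2} + R^{2}\right) + R = 2 R^{2} + R = R + 2 R^{2}$)
$w = -55$ ($w = 11 - - 6 \left(1 + 2 \left(-6\right)\right) = 11 - - 6 \left(1 - 12\right) = 11 - \left(-6\right) \left(-11\right) = 11 - 66 = -55$)
$43 \left(26 + w\right) = 43 \left(26 - 55\right) = 43 \left(-29\right) = -1247$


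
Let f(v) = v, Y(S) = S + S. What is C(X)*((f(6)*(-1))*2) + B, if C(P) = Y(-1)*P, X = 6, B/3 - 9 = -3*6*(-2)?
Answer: 279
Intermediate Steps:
Y(S) = 2*S
B = 135 (B = 27 + 3*(-3*6*(-2)) = 27 + 3*(-18*(-2)) = 27 + 3*36 = 27 + 108 = 135)
C(P) = -2*P (C(P) = (2*(-1))*P = -2*P)
C(X)*((f(6)*(-1))*2) + B = (-2*6)*((6*(-1))*2) + 135 = -(-72)*2 + 135 = -12*(-12) + 135 = 144 + 135 = 279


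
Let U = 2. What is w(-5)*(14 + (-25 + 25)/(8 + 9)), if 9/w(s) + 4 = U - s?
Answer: 42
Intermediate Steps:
w(s) = 9/(-2 - s) (w(s) = 9/(-4 + (2 - s)) = 9/(-2 - s))
w(-5)*(14 + (-25 + 25)/(8 + 9)) = (-9/(2 - 5))*(14 + (-25 + 25)/(8 + 9)) = (-9/(-3))*(14 + 0/17) = (-9*(-⅓))*(14 + 0*(1/17)) = 3*(14 + 0) = 3*14 = 42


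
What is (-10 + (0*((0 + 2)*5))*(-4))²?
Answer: 100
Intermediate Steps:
(-10 + (0*((0 + 2)*5))*(-4))² = (-10 + (0*(2*5))*(-4))² = (-10 + (0*10)*(-4))² = (-10 + 0*(-4))² = (-10 + 0)² = (-10)² = 100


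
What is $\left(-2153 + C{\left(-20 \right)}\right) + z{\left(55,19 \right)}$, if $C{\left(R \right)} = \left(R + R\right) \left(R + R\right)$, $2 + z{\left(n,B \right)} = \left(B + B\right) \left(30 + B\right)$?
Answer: $1307$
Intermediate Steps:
$z{\left(n,B \right)} = -2 + 2 B \left(30 + B\right)$ ($z{\left(n,B \right)} = -2 + \left(B + B\right) \left(30 + B\right) = -2 + 2 B \left(30 + B\right)$)
$C{\left(R \right)} = 4 R^{2}$ ($C{\left(R \right)} = 2 R 2 R = 4 R^{2}$)
$\left(-2153 + C{\left(-20 \right)}\right) + z{\left(55,19 \right)} = \left(-2153 + 4 \left(-20\right)^{2}\right) + \left(-2 + 2 \cdot 19^{2} + 60 \cdot 19\right) = \left(-2153 + 4 \cdot 400\right) + \left(-2 + 2 \cdot 361 + 1140\right) = \left(-2153 + 1600\right) + \left(-2 + 722 + 1140\right) = -553 + 1860 = 1307$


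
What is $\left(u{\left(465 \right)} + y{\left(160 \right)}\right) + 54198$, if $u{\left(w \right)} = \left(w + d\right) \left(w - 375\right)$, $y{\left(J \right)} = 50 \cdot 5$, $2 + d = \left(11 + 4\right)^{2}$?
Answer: $116368$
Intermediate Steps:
$d = 223$ ($d = -2 + \left(11 + 4\right)^{2} = -2 + 15^{2} = -2 + 225 = 223$)
$y{\left(J \right)} = 250$
$u{\left(w \right)} = \left(-375 + w\right) \left(223 + w\right)$ ($u{\left(w \right)} = \left(w + 223\right) \left(w - 375\right) = \left(223 + w\right) \left(-375 + w\right) = \left(-375 + w\right) \left(223 + w\right)$)
$\left(u{\left(465 \right)} + y{\left(160 \right)}\right) + 54198 = \left(\left(-83625 + 465^{2} - 70680\right) + 250\right) + 54198 = \left(\left(-83625 + 216225 - 70680\right) + 250\right) + 54198 = \left(61920 + 250\right) + 54198 = 62170 + 54198 = 116368$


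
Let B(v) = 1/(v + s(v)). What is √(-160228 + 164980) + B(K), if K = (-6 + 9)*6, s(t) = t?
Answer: 1/36 + 12*√33 ≈ 68.963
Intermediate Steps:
K = 18 (K = 3*6 = 18)
B(v) = 1/(2*v) (B(v) = 1/(v + v) = 1/(2*v))
√(-160228 + 164980) + B(K) = √(-160228 + 164980) + (½)/18 = √4752 + (½)*(1/18) = 12*√33 + 1/36 = 1/36 + 12*√33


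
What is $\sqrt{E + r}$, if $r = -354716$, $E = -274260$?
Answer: $4 i \sqrt{39311} \approx 793.08 i$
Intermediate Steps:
$\sqrt{E + r} = \sqrt{-274260 - 354716} = \sqrt{-628976} = 4 i \sqrt{39311}$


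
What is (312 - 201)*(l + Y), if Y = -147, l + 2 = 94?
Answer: -6105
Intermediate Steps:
l = 92 (l = -2 + 94 = 92)
(312 - 201)*(l + Y) = (312 - 201)*(92 - 147) = 111*(-55) = -6105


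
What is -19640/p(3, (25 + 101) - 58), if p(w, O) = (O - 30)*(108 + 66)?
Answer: -4910/1653 ≈ -2.9704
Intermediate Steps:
p(w, O) = -5220 + 174*O (p(w, O) = (-30 + O)*174 = -5220 + 174*O)
-19640/p(3, (25 + 101) - 58) = -19640/(-5220 + 174*((25 + 101) - 58)) = -19640/(-5220 + 174*(126 - 58)) = -19640/(-5220 + 174*68) = -19640/(-5220 + 11832) = -19640/6612 = -19640*1/6612 = -4910/1653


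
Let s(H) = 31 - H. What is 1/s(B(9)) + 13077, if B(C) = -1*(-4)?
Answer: 353080/27 ≈ 13077.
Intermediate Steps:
B(C) = 4
1/s(B(9)) + 13077 = 1/(31 - 1*4) + 13077 = 1/(31 - 4) + 13077 = 1/27 + 13077 = 353080/27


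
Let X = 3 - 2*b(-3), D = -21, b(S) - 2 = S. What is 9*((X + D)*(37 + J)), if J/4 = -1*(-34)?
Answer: -24912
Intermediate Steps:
b(S) = 2 + S
J = 136 (J = 4*(-1*(-34)) = 4*34 = 136)
X = 5 (X = 3 - 2*(2 - 3) = 3 - 2*(-1) = 3 + 2 = 5)
9*((X + D)*(37 + J)) = 9*((5 - 21)*(37 + 136)) = 9*(-16*173) = 9*(-2768) = -24912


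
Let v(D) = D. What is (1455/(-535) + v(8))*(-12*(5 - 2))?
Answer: -20340/107 ≈ -190.09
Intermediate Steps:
(1455/(-535) + v(8))*(-12*(5 - 2)) = (1455/(-535) + 8)*(-12*(5 - 2)) = (1455*(-1/535) + 8)*(-12*3) = (-291/107 + 8)*(-36) = (565/107)*(-36) = -20340/107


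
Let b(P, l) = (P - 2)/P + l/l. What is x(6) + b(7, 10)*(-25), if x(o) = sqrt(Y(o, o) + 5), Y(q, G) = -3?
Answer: -300/7 + sqrt(2) ≈ -41.443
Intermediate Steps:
b(P, l) = 1 + (-2 + P)/P (b(P, l) = (-2 + P)/P + 1 = 1 + (-2 + P)/P)
x(o) = sqrt(2) (x(o) = sqrt(-3 + 5) = sqrt(2))
x(6) + b(7, 10)*(-25) = sqrt(2) + (2 - 2/7)*(-25) = sqrt(2) + (12/7)*(-25) = sqrt(2) - 300/7 = -300/7 + sqrt(2)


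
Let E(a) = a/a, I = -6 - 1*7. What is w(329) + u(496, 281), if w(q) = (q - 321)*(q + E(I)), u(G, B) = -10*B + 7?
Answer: -163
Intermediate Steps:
I = -13 (I = -6 - 7 = -13)
E(a) = 1
u(G, B) = 7 - 10*B
w(q) = (1 + q)*(-321 + q) (w(q) = (q - 321)*(q + 1) = (-321 + q)*(1 + q) = (1 + q)*(-321 + q))
w(329) + u(496, 281) = (-321 + 329² - 320*329) + (7 - 10*281) = (-321 + 108241 - 105280) + (7 - 2810) = 2640 - 2803 = -163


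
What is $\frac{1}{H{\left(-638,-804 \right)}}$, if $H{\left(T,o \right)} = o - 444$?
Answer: $- \frac{1}{1248} \approx -0.00080128$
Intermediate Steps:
$H{\left(T,o \right)} = -444 + o$
$\frac{1}{H{\left(-638,-804 \right)}} = \frac{1}{-444 - 804} = \frac{1}{-1248} = - \frac{1}{1248}$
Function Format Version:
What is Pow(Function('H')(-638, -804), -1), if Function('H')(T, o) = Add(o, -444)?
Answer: Rational(-1, 1248) ≈ -0.00080128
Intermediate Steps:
Function('H')(T, o) = Add(-444, o)
Pow(Function('H')(-638, -804), -1) = Pow(Add(-444, -804), -1) = Pow(-1248, -1) = Rational(-1, 1248)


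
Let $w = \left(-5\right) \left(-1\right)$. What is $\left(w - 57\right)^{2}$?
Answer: $2704$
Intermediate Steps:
$w = 5$
$\left(w - 57\right)^{2} = \left(5 - 57\right)^{2} = \left(-52\right)^{2} = 2704$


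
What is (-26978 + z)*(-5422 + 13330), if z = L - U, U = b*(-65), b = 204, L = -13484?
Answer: -215113416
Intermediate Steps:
U = -13260 (U = 204*(-65) = -13260)
z = -224 (z = -13484 - 1*(-13260) = -13484 + 13260 = -224)
(-26978 + z)*(-5422 + 13330) = (-26978 - 224)*(-5422 + 13330) = -27202*7908 = -215113416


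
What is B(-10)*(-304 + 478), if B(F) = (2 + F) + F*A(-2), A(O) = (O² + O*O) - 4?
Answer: -8352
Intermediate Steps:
A(O) = -4 + 2*O² (A(O) = (O² + O²) - 4 = 2*O² - 4 = -4 + 2*O²)
B(F) = 2 + 5*F (B(F) = (2 + F) + F*(-4 + 2*(-2)²) = (2 + F) + F*(-4 + 2*4) = (2 + F) + F*(-4 + 8) = (2 + F) + F*4 = (2 + F) + 4*F = 2 + 5*F)
B(-10)*(-304 + 478) = (2 + 5*(-10))*(-304 + 478) = (2 - 50)*174 = -48*174 = -8352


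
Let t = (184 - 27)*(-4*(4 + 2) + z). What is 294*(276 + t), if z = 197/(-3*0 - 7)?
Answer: -2325666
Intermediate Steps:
z = -197/7 (z = 197/(0 - 7) = 197/(-7) = 197*(-⅐) = -197/7 ≈ -28.143)
t = -57305/7 (t = (184 - 27)*(-4*(4 + 2) - 197/7) = 157*(-4*6 - 197/7) = 157*(-24 - 197/7) = 157*(-365/7) = -57305/7 ≈ -8186.4)
294*(276 + t) = 294*(276 - 57305/7) = 294*(-55373/7) = -2325666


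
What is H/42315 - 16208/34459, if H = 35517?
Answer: 179346261/486044195 ≈ 0.36899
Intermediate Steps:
H/42315 - 16208/34459 = 35517/42315 - 16208/34459 = 35517*(1/42315) - 16208*1/34459 = 11839/14105 - 16208/34459 = 179346261/486044195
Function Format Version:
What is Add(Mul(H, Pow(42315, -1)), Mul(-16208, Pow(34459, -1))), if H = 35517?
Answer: Rational(179346261, 486044195) ≈ 0.36899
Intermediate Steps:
Add(Mul(H, Pow(42315, -1)), Mul(-16208, Pow(34459, -1))) = Add(Mul(35517, Pow(42315, -1)), Mul(-16208, Pow(34459, -1))) = Add(Mul(35517, Rational(1, 42315)), Mul(-16208, Rational(1, 34459))) = Add(Rational(11839, 14105), Rational(-16208, 34459)) = Rational(179346261, 486044195)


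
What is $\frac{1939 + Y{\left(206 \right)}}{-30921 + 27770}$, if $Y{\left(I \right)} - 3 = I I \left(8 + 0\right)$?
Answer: $- \frac{341430}{3151} \approx -108.36$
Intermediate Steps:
$Y{\left(I \right)} = 3 + 8 I^{2}$ ($Y{\left(I \right)} = 3 + I I \left(8 + 0\right) = 3 + I^{2} \cdot 8 = 3 + 8 I^{2}$)
$\frac{1939 + Y{\left(206 \right)}}{-30921 + 27770} = \frac{1939 + \left(3 + 8 \cdot 206^{2}\right)}{-30921 + 27770} = \frac{1939 + \left(3 + 8 \cdot 42436\right)}{-3151} = \left(1939 + \left(3 + 339488\right)\right) \left(- \frac{1}{3151}\right) = \left(1939 + 339491\right) \left(- \frac{1}{3151}\right) = 341430 \left(- \frac{1}{3151}\right) = - \frac{341430}{3151}$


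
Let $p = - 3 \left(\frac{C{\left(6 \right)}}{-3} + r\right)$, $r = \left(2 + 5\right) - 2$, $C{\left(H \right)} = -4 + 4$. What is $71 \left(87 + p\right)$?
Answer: $5112$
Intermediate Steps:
$C{\left(H \right)} = 0$
$r = 5$ ($r = 7 - 2 = 5$)
$p = -15$ ($p = - 3 \left(\frac{0}{-3} + 5\right) = - 3 \left(0 \left(- \frac{1}{3}\right) + 5\right) = - 3 \left(0 + 5\right) = \left(-3\right) 5 = -15$)
$71 \left(87 + p\right) = 71 \left(87 - 15\right) = 71 \cdot 72 = 5112$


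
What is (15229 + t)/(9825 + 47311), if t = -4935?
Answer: 5147/28568 ≈ 0.18017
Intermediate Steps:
(15229 + t)/(9825 + 47311) = (15229 - 4935)/(9825 + 47311) = 10294/57136 = 10294*(1/57136) = 5147/28568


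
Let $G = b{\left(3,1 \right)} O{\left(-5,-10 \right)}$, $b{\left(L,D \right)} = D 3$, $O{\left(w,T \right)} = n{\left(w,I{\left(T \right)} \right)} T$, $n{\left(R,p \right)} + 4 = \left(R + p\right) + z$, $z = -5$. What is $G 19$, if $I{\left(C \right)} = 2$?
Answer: $6840$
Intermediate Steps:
$n{\left(R,p \right)} = -9 + R + p$ ($n{\left(R,p \right)} = -4 - \left(5 - R - p\right) = -4 + \left(-5 + R + p\right) = -9 + R + p$)
$O{\left(w,T \right)} = T \left(-7 + w\right)$ ($O{\left(w,T \right)} = \left(-9 + w + 2\right) T = \left(-7 + w\right) T = T \left(-7 + w\right)$)
$b{\left(L,D \right)} = 3 D$
$G = 360$ ($G = 3 \cdot 1 \left(- 10 \left(-7 - 5\right)\right) = 3 \left(\left(-10\right) \left(-12\right)\right) = 3 \cdot 120 = 360$)
$G 19 = 360 \cdot 19 = 6840$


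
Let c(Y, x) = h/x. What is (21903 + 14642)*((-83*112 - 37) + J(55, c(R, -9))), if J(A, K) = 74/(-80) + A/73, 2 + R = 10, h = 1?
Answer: -199191161049/584 ≈ -3.4108e+8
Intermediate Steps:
R = 8 (R = -2 + 10 = 8)
c(Y, x) = 1/x
J(A, K) = -37/40 + A/73 (J(A, K) = 74*(-1/80) + A*(1/73) = -37/40 + A/73)
(21903 + 14642)*((-83*112 - 37) + J(55, c(R, -9))) = (21903 + 14642)*((-83*112 - 37) + (-37/40 + (1/73)*55)) = 36545*((-9296 - 37) + (-37/40 + 55/73)) = 36545*(-9333 - 501/2920) = 36545*(-27252861/2920) = -199191161049/584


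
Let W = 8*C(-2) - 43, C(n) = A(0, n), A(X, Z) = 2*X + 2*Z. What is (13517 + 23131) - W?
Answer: 36723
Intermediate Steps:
C(n) = 2*n (C(n) = 2*0 + 2*n = 0 + 2*n = 2*n)
W = -75 (W = 8*(2*(-2)) - 43 = 8*(-4) - 43 = -32 - 43 = -75)
(13517 + 23131) - W = (13517 + 23131) - 1*(-75) = 36648 + 75 = 36723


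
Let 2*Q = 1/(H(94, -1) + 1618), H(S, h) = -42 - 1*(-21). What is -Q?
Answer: -1/3194 ≈ -0.00031309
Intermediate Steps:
H(S, h) = -21 (H(S, h) = -42 + 21 = -21)
Q = 1/3194 (Q = 1/(2*(-21 + 1618)) = (½)/1597 = (½)*(1/1597) = 1/3194 ≈ 0.00031309)
-Q = -1*1/3194 = -1/3194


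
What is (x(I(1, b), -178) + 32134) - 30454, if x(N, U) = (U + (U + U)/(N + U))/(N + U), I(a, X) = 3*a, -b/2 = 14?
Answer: 51480794/30625 ≈ 1681.0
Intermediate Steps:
b = -28 (b = -2*14 = -28)
x(N, U) = (U + 2*U/(N + U))/(N + U) (x(N, U) = (U + (2*U)/(N + U))/(N + U) = (U + 2*U/(N + U))/(N + U))
(x(I(1, b), -178) + 32134) - 30454 = (-178*(2 + 3*1 - 178)/(3*1 - 178)² + 32134) - 30454 = (-178*(2 + 3 - 178)/(3 - 178)² + 32134) - 30454 = (-178*(-173)/(-175)² + 32134) - 30454 = (-178*1/30625*(-173) + 32134) - 30454 = (30794/30625 + 32134) - 30454 = 984134544/30625 - 30454 = 51480794/30625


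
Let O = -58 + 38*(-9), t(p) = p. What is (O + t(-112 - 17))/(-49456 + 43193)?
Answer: 529/6263 ≈ 0.084464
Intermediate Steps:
O = -400 (O = -58 - 342 = -400)
(O + t(-112 - 17))/(-49456 + 43193) = (-400 + (-112 - 17))/(-49456 + 43193) = (-400 - 129)/(-6263) = -529*(-1/6263) = 529/6263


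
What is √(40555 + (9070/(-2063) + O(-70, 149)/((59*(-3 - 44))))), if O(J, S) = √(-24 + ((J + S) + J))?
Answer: √(1327075150376187665 - 11801802037*I*√15)/5720699 ≈ 201.37 - 3.4679e-6*I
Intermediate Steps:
O(J, S) = √(-24 + S + 2*J) (O(J, S) = √(-24 + (S + 2*J)) = √(-24 + S + 2*J))
√(40555 + (9070/(-2063) + O(-70, 149)/((59*(-3 - 44))))) = √(40555 + (9070/(-2063) + √(-24 + 149 + 2*(-70))/((59*(-3 - 44))))) = √(40555 + (9070*(-1/2063) + √(-24 + 149 - 140)/((59*(-47))))) = √(40555 + (-9070/2063 + √(-15)/(-2773))) = √(40555 + (-9070/2063 + (I*√15)*(-1/2773))) = √(40555 + (-9070/2063 - I*√15/2773)) = √(83655895/2063 - I*√15/2773)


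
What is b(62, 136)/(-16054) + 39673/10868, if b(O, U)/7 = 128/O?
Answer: 9869675869/2704360516 ≈ 3.6495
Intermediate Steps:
b(O, U) = 896/O (b(O, U) = 7*(128/O) = 896/O)
b(62, 136)/(-16054) + 39673/10868 = (896/62)/(-16054) + 39673/10868 = (896*(1/62))*(-1/16054) + 39673*(1/10868) = (448/31)*(-1/16054) + 39673/10868 = -224/248837 + 39673/10868 = 9869675869/2704360516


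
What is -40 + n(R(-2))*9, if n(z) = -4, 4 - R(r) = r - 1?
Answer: -76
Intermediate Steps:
R(r) = 5 - r (R(r) = 4 - (r - 1) = 4 - (-1 + r) = 4 + (1 - r) = 5 - r)
-40 + n(R(-2))*9 = -40 - 4*9 = -40 - 36 = -76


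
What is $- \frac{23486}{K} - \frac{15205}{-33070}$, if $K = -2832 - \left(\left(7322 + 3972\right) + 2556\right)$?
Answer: $\frac{103033183}{55167374} \approx 1.8676$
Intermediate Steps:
$K = -16682$ ($K = -2832 - \left(11294 + 2556\right) = -2832 - 13850 = -16682$)
$- \frac{23486}{K} - \frac{15205}{-33070} = - \frac{23486}{-16682} - \frac{15205}{-33070} = \left(-23486\right) \left(- \frac{1}{16682}\right) - - \frac{3041}{6614} = \frac{11743}{8341} + \frac{3041}{6614} = \frac{103033183}{55167374}$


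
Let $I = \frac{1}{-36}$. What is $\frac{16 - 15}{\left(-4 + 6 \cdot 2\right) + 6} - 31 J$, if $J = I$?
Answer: $\frac{235}{252} \approx 0.93254$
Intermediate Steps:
$I = - \frac{1}{36} \approx -0.027778$
$J = - \frac{1}{36} \approx -0.027778$
$\frac{16 - 15}{\left(-4 + 6 \cdot 2\right) + 6} - 31 J = \frac{16 - 15}{\left(-4 + 6 \cdot 2\right) + 6} - - \frac{31}{36} = \frac{16 - 15}{\left(-4 + 12\right) + 6} + \frac{31}{36} = \frac{16 - 15}{8 + 6} + \frac{31}{36} = 1 \cdot \frac{1}{14} + \frac{31}{36} = \frac{1}{14} + \frac{31}{36} = \frac{235}{252}$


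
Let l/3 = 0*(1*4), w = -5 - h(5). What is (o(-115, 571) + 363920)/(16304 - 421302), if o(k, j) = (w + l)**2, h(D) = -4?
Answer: -363921/404998 ≈ -0.89857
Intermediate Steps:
w = -1 (w = -5 - 1*(-4) = -5 + 4 = -1)
l = 0 (l = 3*(0*(1*4)) = 3*(0*4) = 3*0 = 0)
o(k, j) = 1 (o(k, j) = (-1 + 0)**2 = (-1)**2 = 1)
(o(-115, 571) + 363920)/(16304 - 421302) = (1 + 363920)/(16304 - 421302) = 363921/(-404998) = 363921*(-1/404998) = -363921/404998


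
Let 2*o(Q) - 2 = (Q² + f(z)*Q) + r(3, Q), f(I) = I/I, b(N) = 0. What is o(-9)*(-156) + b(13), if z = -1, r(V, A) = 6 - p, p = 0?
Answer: -6240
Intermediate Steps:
r(V, A) = 6 (r(V, A) = 6 - 1*0 = 6 + 0 = 6)
f(I) = 1
o(Q) = 4 + Q/2 + Q²/2 (o(Q) = 1 + ((Q² + 1*Q) + 6)/2 = 1 + ((Q² + Q) + 6)/2 = 1 + ((Q + Q²) + 6)/2 = 1 + (6 + Q + Q²)/2 = 1 + (3 + Q/2 + Q²/2) = 4 + Q/2 + Q²/2)
o(-9)*(-156) + b(13) = (4 + (½)*(-9) + (½)*(-9)²)*(-156) + 0 = (4 - 9/2 + (½)*81)*(-156) + 0 = (4 - 9/2 + 81/2)*(-156) + 0 = 40*(-156) + 0 = -6240 + 0 = -6240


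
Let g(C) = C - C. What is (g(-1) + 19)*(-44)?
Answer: -836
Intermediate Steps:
g(C) = 0
(g(-1) + 19)*(-44) = (0 + 19)*(-44) = 19*(-44) = -836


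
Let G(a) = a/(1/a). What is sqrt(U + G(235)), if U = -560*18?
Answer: sqrt(45145) ≈ 212.47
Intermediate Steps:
G(a) = a**2 (G(a) = a*a = a**2)
U = -10080
sqrt(U + G(235)) = sqrt(-10080 + 235**2) = sqrt(-10080 + 55225) = sqrt(45145)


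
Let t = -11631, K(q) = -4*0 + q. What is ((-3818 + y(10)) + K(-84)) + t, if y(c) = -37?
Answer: -15570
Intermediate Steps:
K(q) = q (K(q) = 0 + q = q)
((-3818 + y(10)) + K(-84)) + t = ((-3818 - 37) - 84) - 11631 = (-3855 - 84) - 11631 = -3939 - 11631 = -15570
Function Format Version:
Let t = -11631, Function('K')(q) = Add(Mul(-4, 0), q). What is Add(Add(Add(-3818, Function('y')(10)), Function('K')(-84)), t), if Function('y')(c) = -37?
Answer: -15570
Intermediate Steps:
Function('K')(q) = q (Function('K')(q) = Add(0, q) = q)
Add(Add(Add(-3818, Function('y')(10)), Function('K')(-84)), t) = Add(Add(Add(-3818, -37), -84), -11631) = Add(Add(-3855, -84), -11631) = Add(-3939, -11631) = -15570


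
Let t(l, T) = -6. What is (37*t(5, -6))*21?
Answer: -4662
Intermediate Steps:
(37*t(5, -6))*21 = (37*(-6))*21 = -222*21 = -4662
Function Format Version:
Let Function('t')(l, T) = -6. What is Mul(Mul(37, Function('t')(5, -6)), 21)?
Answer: -4662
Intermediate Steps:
Mul(Mul(37, Function('t')(5, -6)), 21) = Mul(Mul(37, -6), 21) = Mul(-222, 21) = -4662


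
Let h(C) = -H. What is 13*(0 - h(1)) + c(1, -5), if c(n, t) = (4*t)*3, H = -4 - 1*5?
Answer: -177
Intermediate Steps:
H = -9 (H = -4 - 5 = -9)
c(n, t) = 12*t
h(C) = 9 (h(C) = -1*(-9) = 9)
13*(0 - h(1)) + c(1, -5) = 13*(0 - 1*9) + 12*(-5) = 13*(0 - 9) - 60 = 13*(-9) - 60 = -117 - 60 = -177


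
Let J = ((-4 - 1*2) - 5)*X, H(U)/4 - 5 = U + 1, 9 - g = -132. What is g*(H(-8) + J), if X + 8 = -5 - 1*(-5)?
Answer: 11280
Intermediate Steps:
g = 141 (g = 9 - 1*(-132) = 9 + 132 = 141)
H(U) = 24 + 4*U (H(U) = 20 + 4*(U + 1) = 20 + 4*(1 + U) = 20 + (4 + 4*U) = 24 + 4*U)
X = -8 (X = -8 + (-5 - 1*(-5)) = -8 + (-5 + 5) = -8 + 0 = -8)
J = 88 (J = ((-4 - 1*2) - 5)*(-8) = ((-4 - 2) - 5)*(-8) = (-6 - 5)*(-8) = -11*(-8) = 88)
g*(H(-8) + J) = 141*((24 + 4*(-8)) + 88) = 141*((24 - 32) + 88) = 141*(-8 + 88) = 141*80 = 11280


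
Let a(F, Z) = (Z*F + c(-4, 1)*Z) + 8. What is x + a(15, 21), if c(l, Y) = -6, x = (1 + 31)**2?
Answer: 1221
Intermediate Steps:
x = 1024 (x = 32**2 = 1024)
a(F, Z) = 8 - 6*Z + F*Z (a(F, Z) = (Z*F - 6*Z) + 8 = (F*Z - 6*Z) + 8 = (-6*Z + F*Z) + 8 = 8 - 6*Z + F*Z)
x + a(15, 21) = 1024 + (8 - 6*21 + 15*21) = 1024 + (8 - 126 + 315) = 1024 + 197 = 1221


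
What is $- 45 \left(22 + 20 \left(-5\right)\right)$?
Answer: $3510$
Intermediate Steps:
$- 45 \left(22 + 20 \left(-5\right)\right) = - 45 \left(22 - 100\right) = \left(-45\right) \left(-78\right) = 3510$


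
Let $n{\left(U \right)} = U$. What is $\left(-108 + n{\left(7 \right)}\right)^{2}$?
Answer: $10201$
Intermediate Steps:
$\left(-108 + n{\left(7 \right)}\right)^{2} = \left(-108 + 7\right)^{2} = \left(-101\right)^{2} = 10201$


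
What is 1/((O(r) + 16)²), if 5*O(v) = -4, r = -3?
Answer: 25/5776 ≈ 0.0043283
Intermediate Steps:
O(v) = -⅘ (O(v) = (⅕)*(-4) = -⅘)
1/((O(r) + 16)²) = 1/((-⅘ + 16)²) = 1/((76/5)²) = 1/(5776/25) = 25/5776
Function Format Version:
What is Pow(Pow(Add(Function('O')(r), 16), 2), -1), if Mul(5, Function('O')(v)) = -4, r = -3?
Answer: Rational(25, 5776) ≈ 0.0043283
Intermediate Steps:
Function('O')(v) = Rational(-4, 5) (Function('O')(v) = Mul(Rational(1, 5), -4) = Rational(-4, 5))
Pow(Pow(Add(Function('O')(r), 16), 2), -1) = Pow(Pow(Add(Rational(-4, 5), 16), 2), -1) = Pow(Pow(Rational(76, 5), 2), -1) = Pow(Rational(5776, 25), -1) = Rational(25, 5776)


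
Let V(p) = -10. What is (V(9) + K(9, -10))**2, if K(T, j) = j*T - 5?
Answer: 11025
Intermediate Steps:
K(T, j) = -5 + T*j (K(T, j) = T*j - 5 = -5 + T*j)
(V(9) + K(9, -10))**2 = (-10 + (-5 + 9*(-10)))**2 = (-10 + (-5 - 90))**2 = (-10 - 95)**2 = (-105)**2 = 11025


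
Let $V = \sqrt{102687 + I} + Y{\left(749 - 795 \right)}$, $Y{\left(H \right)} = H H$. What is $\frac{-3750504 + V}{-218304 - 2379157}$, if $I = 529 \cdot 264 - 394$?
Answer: $\frac{3748388}{2597461} - \frac{\sqrt{241949}}{2597461} \approx 1.4429$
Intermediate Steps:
$Y{\left(H \right)} = H^{2}$
$I = 139262$ ($I = 139656 - 394 = 139262$)
$V = 2116 + \sqrt{241949}$ ($V = \sqrt{102687 + 139262} + \left(749 - 795\right)^{2} = \sqrt{241949} + \left(749 - 795\right)^{2} = \sqrt{241949} + \left(-46\right)^{2} = \sqrt{241949} + 2116 = 2116 + \sqrt{241949} \approx 2607.9$)
$\frac{-3750504 + V}{-218304 - 2379157} = \frac{-3750504 + \left(2116 + \sqrt{241949}\right)}{-218304 - 2379157} = \frac{-3748388 + \sqrt{241949}}{-2597461} = \left(-3748388 + \sqrt{241949}\right) \left(- \frac{1}{2597461}\right) = \frac{3748388}{2597461} - \frac{\sqrt{241949}}{2597461}$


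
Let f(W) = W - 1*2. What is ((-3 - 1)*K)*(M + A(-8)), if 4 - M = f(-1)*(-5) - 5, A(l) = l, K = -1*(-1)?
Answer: 56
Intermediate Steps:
K = 1
f(W) = -2 + W (f(W) = W - 2 = -2 + W)
M = -6 (M = 4 - ((-2 - 1)*(-5) - 5) = 4 - (-3*(-5) - 5) = 4 - (15 - 5) = 4 - 1*10 = 4 - 10 = -6)
((-3 - 1)*K)*(M + A(-8)) = ((-3 - 1)*1)*(-6 - 8) = -4*1*(-14) = -4*(-14) = 56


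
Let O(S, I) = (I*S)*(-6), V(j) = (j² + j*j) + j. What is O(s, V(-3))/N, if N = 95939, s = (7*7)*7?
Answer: -30870/95939 ≈ -0.32177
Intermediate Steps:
V(j) = j + 2*j² (V(j) = (j² + j²) + j = 2*j² + j = j + 2*j²)
s = 343 (s = 49*7 = 343)
O(S, I) = -6*I*S
O(s, V(-3))/N = -6*(-3*(1 + 2*(-3)))*343/95939 = -6*(-3*(1 - 6))*343*(1/95939) = -6*(-3*(-5))*343*(1/95939) = -6*15*343*(1/95939) = -30870*1/95939 = -30870/95939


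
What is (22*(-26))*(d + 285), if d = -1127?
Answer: 481624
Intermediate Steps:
(22*(-26))*(d + 285) = (22*(-26))*(-1127 + 285) = -572*(-842) = 481624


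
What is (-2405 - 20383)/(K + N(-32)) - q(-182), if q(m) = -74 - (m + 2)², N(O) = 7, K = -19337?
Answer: 313872604/9665 ≈ 32475.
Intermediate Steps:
q(m) = -74 - (2 + m)²
(-2405 - 20383)/(K + N(-32)) - q(-182) = (-2405 - 20383)/(-19337 + 7) - (-74 - (2 - 182)²) = -22788/(-19330) - (-74 - 1*(-180)²) = -22788*(-1/19330) - (-74 - 1*32400) = 11394/9665 - (-74 - 32400) = 11394/9665 - 1*(-32474) = 11394/9665 + 32474 = 313872604/9665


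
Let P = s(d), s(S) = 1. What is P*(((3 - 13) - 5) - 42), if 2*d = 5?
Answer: -57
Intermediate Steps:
d = 5/2 (d = (½)*5 = 5/2 ≈ 2.5000)
P = 1
P*(((3 - 13) - 5) - 42) = 1*(((3 - 13) - 5) - 42) = 1*((-10 - 5) - 42) = 1*(-15 - 42) = 1*(-57) = -57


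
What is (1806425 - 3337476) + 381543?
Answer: -1149508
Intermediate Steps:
(1806425 - 3337476) + 381543 = -1531051 + 381543 = -1149508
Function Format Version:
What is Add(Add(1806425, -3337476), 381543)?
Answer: -1149508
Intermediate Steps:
Add(Add(1806425, -3337476), 381543) = Add(-1531051, 381543) = -1149508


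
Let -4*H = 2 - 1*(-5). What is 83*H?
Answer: -581/4 ≈ -145.25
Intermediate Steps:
H = -7/4 (H = -(2 - 1*(-5))/4 = -(2 + 5)/4 = -1/4*7 = -7/4 ≈ -1.7500)
83*H = 83*(-7/4) = -581/4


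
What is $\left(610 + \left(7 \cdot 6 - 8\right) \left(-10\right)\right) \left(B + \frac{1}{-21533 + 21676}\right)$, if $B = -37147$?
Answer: $- \frac{1434245400}{143} \approx -1.003 \cdot 10^{7}$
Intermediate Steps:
$\left(610 + \left(7 \cdot 6 - 8\right) \left(-10\right)\right) \left(B + \frac{1}{-21533 + 21676}\right) = \left(610 + \left(7 \cdot 6 - 8\right) \left(-10\right)\right) \left(-37147 + \frac{1}{-21533 + 21676}\right) = \left(610 + \left(42 - 8\right) \left(-10\right)\right) \left(-37147 + \frac{1}{143}\right) = \left(610 + 34 \left(-10\right)\right) \left(-37147 + \frac{1}{143}\right) = \left(610 - 340\right) \left(- \frac{5312020}{143}\right) = 270 \left(- \frac{5312020}{143}\right) = - \frac{1434245400}{143}$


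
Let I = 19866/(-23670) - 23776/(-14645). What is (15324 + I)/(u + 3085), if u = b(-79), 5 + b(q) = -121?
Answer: 35415285113/6838192779 ≈ 5.1790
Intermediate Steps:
b(q) = -126 (b(q) = -5 - 121 = -126)
u = -126
I = 1812269/2310981 (I = 19866*(-1/23670) - 23776*(-1/14645) = -3311/3945 + 23776/14645 = 1812269/2310981 ≈ 0.78420)
(15324 + I)/(u + 3085) = (15324 + 1812269/2310981)/(-126 + 3085) = (35415285113/2310981)/2959 = (35415285113/2310981)*(1/2959) = 35415285113/6838192779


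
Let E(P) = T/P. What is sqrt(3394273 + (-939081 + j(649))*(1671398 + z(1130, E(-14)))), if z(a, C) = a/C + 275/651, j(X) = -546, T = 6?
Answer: I*sqrt(73836032684834462)/217 ≈ 1.2522e+6*I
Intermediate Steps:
E(P) = 6/P
z(a, C) = 275/651 + a/C (z(a, C) = a/C + 275*(1/651) = a/C + 275/651 = 275/651 + a/C)
sqrt(3394273 + (-939081 + j(649))*(1671398 + z(1130, E(-14)))) = sqrt(3394273 + (-939081 - 546)*(1671398 + (275/651 + 1130/((6/(-14)))))) = sqrt(3394273 - 939627*(1671398 + (275/651 + 1130/((6*(-1/14)))))) = sqrt(3394273 - 939627*(1671398 + (275/651 + 1130/(-3/7)))) = sqrt(3394273 - 939627*(1671398 + (275/651 + 1130*(-7/3)))) = sqrt(3394273 - 939627*(1671398 + (275/651 - 7910/3))) = sqrt(3394273 - 939627*(1671398 - 572065/217)) = sqrt(3394273 - 939627*362121301/217) = sqrt(3394273 - 340258951694727/217) = sqrt(-340258215137486/217) = I*sqrt(73836032684834462)/217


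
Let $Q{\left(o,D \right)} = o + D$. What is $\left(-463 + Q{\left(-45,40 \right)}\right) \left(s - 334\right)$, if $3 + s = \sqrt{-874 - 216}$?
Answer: $157716 - 468 i \sqrt{1090} \approx 1.5772 \cdot 10^{5} - 15451.0 i$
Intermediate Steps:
$Q{\left(o,D \right)} = D + o$
$s = -3 + i \sqrt{1090}$ ($s = -3 + \sqrt{-874 - 216} = -3 + \sqrt{-1090} = -3 + i \sqrt{1090} \approx -3.0 + 33.015 i$)
$\left(-463 + Q{\left(-45,40 \right)}\right) \left(s - 334\right) = \left(-463 + \left(40 - 45\right)\right) \left(\left(-3 + i \sqrt{1090}\right) - 334\right) = \left(-463 - 5\right) \left(-337 + i \sqrt{1090}\right) = - 468 \left(-337 + i \sqrt{1090}\right) = 157716 - 468 i \sqrt{1090}$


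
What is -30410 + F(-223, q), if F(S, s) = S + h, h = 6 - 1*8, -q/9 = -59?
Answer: -30635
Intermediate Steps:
q = 531 (q = -9*(-59) = 531)
h = -2 (h = 6 - 8 = -2)
F(S, s) = -2 + S (F(S, s) = S - 2 = -2 + S)
-30410 + F(-223, q) = -30410 + (-2 - 223) = -30410 - 225 = -30635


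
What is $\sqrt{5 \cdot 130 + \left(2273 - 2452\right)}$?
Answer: $\sqrt{471} \approx 21.703$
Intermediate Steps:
$\sqrt{5 \cdot 130 + \left(2273 - 2452\right)} = \sqrt{650 + \left(2273 - 2452\right)} = \sqrt{650 - 179} = \sqrt{471}$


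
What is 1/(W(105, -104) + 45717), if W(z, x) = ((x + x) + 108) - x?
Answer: 1/45721 ≈ 2.1872e-5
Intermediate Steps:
W(z, x) = 108 + x (W(z, x) = (2*x + 108) - x = (108 + 2*x) - x = 108 + x)
1/(W(105, -104) + 45717) = 1/((108 - 104) + 45717) = 1/(4 + 45717) = 1/45721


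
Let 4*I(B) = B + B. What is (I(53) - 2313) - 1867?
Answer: -8307/2 ≈ -4153.5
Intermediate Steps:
I(B) = B/2 (I(B) = (B + B)/4 = (2*B)/4 = B/2)
(I(53) - 2313) - 1867 = ((½)*53 - 2313) - 1867 = (53/2 - 2313) - 1867 = -4573/2 - 1867 = -8307/2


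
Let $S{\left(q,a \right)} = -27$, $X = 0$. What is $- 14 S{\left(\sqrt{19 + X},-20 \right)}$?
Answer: $378$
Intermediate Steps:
$- 14 S{\left(\sqrt{19 + X},-20 \right)} = \left(-14\right) \left(-27\right) = 378$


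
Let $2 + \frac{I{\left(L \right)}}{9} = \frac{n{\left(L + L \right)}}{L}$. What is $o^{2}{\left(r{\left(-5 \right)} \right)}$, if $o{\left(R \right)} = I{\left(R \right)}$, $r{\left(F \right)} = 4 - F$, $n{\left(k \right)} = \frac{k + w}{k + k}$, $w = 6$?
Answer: $\frac{2704}{9} \approx 300.44$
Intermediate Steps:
$n{\left(k \right)} = \frac{6 + k}{2 k}$ ($n{\left(k \right)} = \frac{k + 6}{k + k} = \frac{6 + k}{2 k}$)
$I{\left(L \right)} = -18 + \frac{9 \left(6 + 2 L\right)}{4 L^{2}}$ ($I{\left(L \right)} = -18 + 9 \frac{\frac{1}{2} \frac{1}{L + L} \left(6 + \left(L + L\right)\right)}{L} = -18 + 9 \frac{\frac{1}{2} \frac{1}{2 L} \left(6 + 2 L\right)}{L} = -18 + 9 \frac{\frac{1}{4} \frac{1}{L} \left(6 + 2 L\right)}{L} = -18 + 9 \frac{6 + 2 L}{4 L^{2}} = -18 + \frac{9 \left(6 + 2 L\right)}{4 L^{2}}$)
$o{\left(R \right)} = -18 + \frac{9}{2 R} + \frac{27}{2 R^{2}}$
$o^{2}{\left(r{\left(-5 \right)} \right)} = \left(-18 + \frac{9}{2 \left(4 - -5\right)} + \frac{27}{2 \left(4 - -5\right)^{2}}\right)^{2} = \left(-18 + \frac{9}{2 \left(4 + 5\right)} + \frac{27}{2 \left(4 + 5\right)^{2}}\right)^{2} = \left(-18 + \frac{9}{2 \cdot 9} + \frac{27}{2 \cdot 81}\right)^{2} = \left(-18 + \frac{9}{2} \cdot \frac{1}{9} + \frac{27}{2} \cdot \frac{1}{81}\right)^{2} = \left(-18 + \frac{1}{2} + \frac{1}{6}\right)^{2} = \left(- \frac{52}{3}\right)^{2} = \frac{2704}{9}$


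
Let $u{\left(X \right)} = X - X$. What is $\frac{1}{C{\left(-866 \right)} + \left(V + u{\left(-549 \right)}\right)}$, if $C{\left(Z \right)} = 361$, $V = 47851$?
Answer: $\frac{1}{48212} \approx 2.0742 \cdot 10^{-5}$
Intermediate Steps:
$u{\left(X \right)} = 0$
$\frac{1}{C{\left(-866 \right)} + \left(V + u{\left(-549 \right)}\right)} = \frac{1}{361 + \left(47851 + 0\right)} = \frac{1}{361 + 47851} = \frac{1}{48212}$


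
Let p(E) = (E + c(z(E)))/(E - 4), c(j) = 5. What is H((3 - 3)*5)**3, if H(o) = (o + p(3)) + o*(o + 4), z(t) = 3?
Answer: -512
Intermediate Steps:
p(E) = (5 + E)/(-4 + E) (p(E) = (E + 5)/(E - 4) = (5 + E)/(-4 + E))
H(o) = -8 + o + o*(4 + o) (H(o) = (o + (5 + 3)/(-4 + 3)) + o*(o + 4) = (o + 8/(-1)) + o*(4 + o) = (o - 1*8) + o*(4 + o) = (o - 8) + o*(4 + o) = (-8 + o) + o*(4 + o) = -8 + o + o*(4 + o))
H((3 - 3)*5)**3 = (-8 + ((3 - 3)*5)**2 + 5*((3 - 3)*5))**3 = (-8 + (0*5)**2 + 5*(0*5))**3 = (-8 + 0**2 + 5*0)**3 = (-8 + 0 + 0)**3 = (-8)**3 = -512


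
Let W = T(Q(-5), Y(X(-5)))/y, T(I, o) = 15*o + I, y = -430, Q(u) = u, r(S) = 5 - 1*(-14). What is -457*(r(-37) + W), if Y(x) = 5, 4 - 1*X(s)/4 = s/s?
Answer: -370170/43 ≈ -8608.6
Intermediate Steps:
r(S) = 19 (r(S) = 5 + 14 = 19)
X(s) = 12 (X(s) = 16 - 4*s/s = 16 - 4*1 = 16 - 4 = 12)
T(I, o) = I + 15*o
W = -7/43 (W = (-5 + 15*5)/(-430) = (-5 + 75)*(-1/430) = 70*(-1/430) = -7/43 ≈ -0.16279)
-457*(r(-37) + W) = -457*(19 - 7/43) = -457*810/43 = -370170/43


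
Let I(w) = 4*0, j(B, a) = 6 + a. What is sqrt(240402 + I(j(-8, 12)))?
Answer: sqrt(240402) ≈ 490.31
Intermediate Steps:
I(w) = 0
sqrt(240402 + I(j(-8, 12))) = sqrt(240402 + 0) = sqrt(240402)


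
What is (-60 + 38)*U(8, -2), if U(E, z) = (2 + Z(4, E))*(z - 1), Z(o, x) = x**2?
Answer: 4356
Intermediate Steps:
U(E, z) = (-1 + z)*(2 + E**2) (U(E, z) = (2 + E**2)*(z - 1) = (2 + E**2)*(-1 + z) = (-1 + z)*(2 + E**2))
(-60 + 38)*U(8, -2) = (-60 + 38)*(-2 - 1*8**2 + 2*(-2) - 2*8**2) = -22*(-2 - 1*64 - 4 - 2*64) = -22*(-2 - 64 - 4 - 128) = -22*(-198) = 4356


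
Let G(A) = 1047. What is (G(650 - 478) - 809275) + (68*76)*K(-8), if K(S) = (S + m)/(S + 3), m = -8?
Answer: -3958452/5 ≈ -7.9169e+5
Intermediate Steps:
K(S) = (-8 + S)/(3 + S) (K(S) = (S - 8)/(S + 3) = (-8 + S)/(3 + S))
(G(650 - 478) - 809275) + (68*76)*K(-8) = (1047 - 809275) + (68*76)*((-8 - 8)/(3 - 8)) = -808228 + 5168*(-16/(-5)) = -808228 + 5168*(-⅕*(-16)) = -808228 + 5168*(16/5) = -808228 + 82688/5 = -3958452/5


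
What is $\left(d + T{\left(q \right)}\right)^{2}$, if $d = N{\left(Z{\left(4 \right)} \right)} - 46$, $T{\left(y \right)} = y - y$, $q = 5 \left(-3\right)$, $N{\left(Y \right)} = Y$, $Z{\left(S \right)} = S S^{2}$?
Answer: $324$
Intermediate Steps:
$Z{\left(S \right)} = S^{3}$
$q = -15$
$T{\left(y \right)} = 0$
$d = 18$ ($d = 4^{3} - 46 = 64 - 46 = 18$)
$\left(d + T{\left(q \right)}\right)^{2} = \left(18 + 0\right)^{2} = 18^{2} = 324$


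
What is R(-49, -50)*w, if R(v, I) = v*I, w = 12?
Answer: 29400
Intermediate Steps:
R(v, I) = I*v
R(-49, -50)*w = -50*(-49)*12 = 2450*12 = 29400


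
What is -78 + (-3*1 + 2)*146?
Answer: -224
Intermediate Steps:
-78 + (-3*1 + 2)*146 = -78 + (-3 + 2)*146 = -78 - 1*146 = -78 - 146 = -224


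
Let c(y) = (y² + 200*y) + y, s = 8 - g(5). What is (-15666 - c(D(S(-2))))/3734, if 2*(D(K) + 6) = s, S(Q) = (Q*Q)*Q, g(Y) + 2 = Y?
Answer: -59899/14936 ≈ -4.0104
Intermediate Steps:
g(Y) = -2 + Y
S(Q) = Q³ (S(Q) = Q²*Q = Q³)
s = 5 (s = 8 - (-2 + 5) = 8 - 1*3 = 8 - 3 = 5)
D(K) = -7/2 (D(K) = -6 + (½)*5 = -6 + 5/2 = -7/2)
c(y) = y² + 201*y
(-15666 - c(D(S(-2))))/3734 = (-15666 - (-7)*(201 - 7/2)/2)/3734 = (-15666 - (-7)*395/(2*2))*(1/3734) = (-15666 - 1*(-2765/4))*(1/3734) = (-15666 + 2765/4)*(1/3734) = -59899/4*1/3734 = -59899/14936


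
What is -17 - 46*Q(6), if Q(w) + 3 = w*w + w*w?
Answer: -3191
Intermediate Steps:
Q(w) = -3 + 2*w² (Q(w) = -3 + (w*w + w*w) = -3 + (w² + w²) = -3 + 2*w²)
-17 - 46*Q(6) = -17 - 46*(-3 + 2*6²) = -17 - 46*(-3 + 2*36) = -17 - 46*(-3 + 72) = -17 - 46*69 = -17 - 3174 = -3191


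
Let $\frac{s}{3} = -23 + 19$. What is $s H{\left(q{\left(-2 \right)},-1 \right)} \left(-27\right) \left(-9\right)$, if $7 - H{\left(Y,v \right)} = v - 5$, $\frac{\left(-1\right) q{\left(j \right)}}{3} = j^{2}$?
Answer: $-37908$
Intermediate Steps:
$q{\left(j \right)} = - 3 j^{2}$
$H{\left(Y,v \right)} = 12 - v$ ($H{\left(Y,v \right)} = 7 - \left(v - 5\right) = 7 - \left(-5 + v\right) = 12 - v$)
$s = -12$ ($s = 3 \left(-23 + 19\right) = 3 \left(-4\right) = -12$)
$s H{\left(q{\left(-2 \right)},-1 \right)} \left(-27\right) \left(-9\right) = - 12 \left(12 - -1\right) \left(-27\right) \left(-9\right) = - 12 \left(12 + 1\right) \left(-27\right) \left(-9\right) = - 12 \cdot 13 \left(-27\right) \left(-9\right) = - 12 \left(\left(-351\right) \left(-9\right)\right) = \left(-12\right) 3159 = -37908$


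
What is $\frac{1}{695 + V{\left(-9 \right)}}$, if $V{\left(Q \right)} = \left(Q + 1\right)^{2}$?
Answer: $\frac{1}{759} \approx 0.0013175$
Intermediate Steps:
$V{\left(Q \right)} = \left(1 + Q\right)^{2}$
$\frac{1}{695 + V{\left(-9 \right)}} = \frac{1}{695 + \left(1 - 9\right)^{2}} = \frac{1}{695 + \left(-8\right)^{2}} = \frac{1}{695 + 64} = \frac{1}{759}$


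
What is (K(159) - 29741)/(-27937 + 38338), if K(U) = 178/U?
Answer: -4728641/1653759 ≈ -2.8593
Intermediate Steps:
(K(159) - 29741)/(-27937 + 38338) = (178/159 - 29741)/(-27937 + 38338) = (178*(1/159) - 29741)/10401 = (178/159 - 29741)*(1/10401) = -4728641/159*1/10401 = -4728641/1653759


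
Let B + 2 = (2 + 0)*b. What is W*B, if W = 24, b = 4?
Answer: 144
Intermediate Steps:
B = 6 (B = -2 + (2 + 0)*4 = -2 + 2*4 = -2 + 8 = 6)
W*B = 24*6 = 144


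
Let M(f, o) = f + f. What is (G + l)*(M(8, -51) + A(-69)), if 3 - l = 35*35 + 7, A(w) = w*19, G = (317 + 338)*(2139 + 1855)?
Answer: -3386219095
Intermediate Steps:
M(f, o) = 2*f
G = 2616070 (G = 655*3994 = 2616070)
A(w) = 19*w
l = -1229 (l = 3 - (35*35 + 7) = 3 - (1225 + 7) = 3 - 1*1232 = 3 - 1232 = -1229)
(G + l)*(M(8, -51) + A(-69)) = (2616070 - 1229)*(2*8 + 19*(-69)) = 2614841*(16 - 1311) = 2614841*(-1295) = -3386219095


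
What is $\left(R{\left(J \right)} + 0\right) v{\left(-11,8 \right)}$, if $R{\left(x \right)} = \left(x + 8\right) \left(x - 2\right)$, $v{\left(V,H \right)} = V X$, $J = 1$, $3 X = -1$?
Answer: $-33$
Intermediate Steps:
$X = - \frac{1}{3}$ ($X = \frac{1}{3} \left(-1\right) = - \frac{1}{3} \approx -0.33333$)
$v{\left(V,H \right)} = - \frac{V}{3}$ ($v{\left(V,H \right)} = V \left(- \frac{1}{3}\right) = - \frac{V}{3}$)
$R{\left(x \right)} = \left(-2 + x\right) \left(8 + x\right)$ ($R{\left(x \right)} = \left(8 + x\right) \left(-2 + x\right) = \left(-2 + x\right) \left(8 + x\right)$)
$\left(R{\left(J \right)} + 0\right) v{\left(-11,8 \right)} = \left(\left(-16 + 1^{2} + 6 \cdot 1\right) + 0\right) \left(\left(- \frac{1}{3}\right) \left(-11\right)\right) = \left(\left(-16 + 1 + 6\right) + 0\right) \frac{11}{3} = \left(-9 + 0\right) \frac{11}{3} = \left(-9\right) \frac{11}{3} = -33$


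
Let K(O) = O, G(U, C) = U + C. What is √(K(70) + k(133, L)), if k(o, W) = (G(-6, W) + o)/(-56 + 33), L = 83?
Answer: 10*√322/23 ≈ 7.8019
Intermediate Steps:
G(U, C) = C + U
k(o, W) = 6/23 - W/23 - o/23 (k(o, W) = ((W - 6) + o)/(-56 + 33) = ((-6 + W) + o)/(-23) = (-6 + W + o)*(-1/23) = 6/23 - W/23 - o/23)
√(K(70) + k(133, L)) = √(70 + (6/23 - 1/23*83 - 1/23*133)) = √(70 + (6/23 - 83/23 - 133/23)) = √(70 - 210/23) = √(1400/23) = 10*√322/23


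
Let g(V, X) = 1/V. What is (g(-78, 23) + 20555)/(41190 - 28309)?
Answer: 1603289/1004718 ≈ 1.5958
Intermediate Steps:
(g(-78, 23) + 20555)/(41190 - 28309) = (1/(-78) + 20555)/(41190 - 28309) = (-1/78 + 20555)/12881 = (1603289/78)*(1/12881) = 1603289/1004718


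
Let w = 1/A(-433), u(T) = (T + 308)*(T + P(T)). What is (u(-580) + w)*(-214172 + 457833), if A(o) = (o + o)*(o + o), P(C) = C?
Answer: 57656556323819981/749956 ≈ 7.6880e+10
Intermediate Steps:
u(T) = 2*T*(308 + T) (u(T) = (T + 308)*(T + T) = (308 + T)*(2*T) = 2*T*(308 + T))
A(o) = 4*o**2 (A(o) = (2*o)*(2*o) = 4*o**2)
w = 1/749956 (w = 1/(4*(-433)**2) = 1/(4*187489) = 1/749956 ≈ 1.3334e-6)
(u(-580) + w)*(-214172 + 457833) = (2*(-580)*(308 - 580) + 1/749956)*(-214172 + 457833) = (2*(-580)*(-272) + 1/749956)*243661 = (315520 + 1/749956)*243661 = (236626117121/749956)*243661 = 57656556323819981/749956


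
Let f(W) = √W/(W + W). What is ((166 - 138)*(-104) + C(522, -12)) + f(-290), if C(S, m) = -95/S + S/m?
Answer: -771433/261 - I*√290/580 ≈ -2955.7 - 0.029361*I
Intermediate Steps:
f(W) = 1/(2*√W) (f(W) = √W/((2*W)) = (1/(2*W))*√W = 1/(2*√W))
((166 - 138)*(-104) + C(522, -12)) + f(-290) = ((166 - 138)*(-104) + (-95/522 + 522/(-12))) + 1/(2*√(-290)) = (28*(-104) + (-95*1/522 + 522*(-1/12))) + (-I*√290/290)/2 = (-2912 + (-95/522 - 87/2)) - I*√290/580 = (-2912 - 11401/261) - I*√290/580 = -771433/261 - I*√290/580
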